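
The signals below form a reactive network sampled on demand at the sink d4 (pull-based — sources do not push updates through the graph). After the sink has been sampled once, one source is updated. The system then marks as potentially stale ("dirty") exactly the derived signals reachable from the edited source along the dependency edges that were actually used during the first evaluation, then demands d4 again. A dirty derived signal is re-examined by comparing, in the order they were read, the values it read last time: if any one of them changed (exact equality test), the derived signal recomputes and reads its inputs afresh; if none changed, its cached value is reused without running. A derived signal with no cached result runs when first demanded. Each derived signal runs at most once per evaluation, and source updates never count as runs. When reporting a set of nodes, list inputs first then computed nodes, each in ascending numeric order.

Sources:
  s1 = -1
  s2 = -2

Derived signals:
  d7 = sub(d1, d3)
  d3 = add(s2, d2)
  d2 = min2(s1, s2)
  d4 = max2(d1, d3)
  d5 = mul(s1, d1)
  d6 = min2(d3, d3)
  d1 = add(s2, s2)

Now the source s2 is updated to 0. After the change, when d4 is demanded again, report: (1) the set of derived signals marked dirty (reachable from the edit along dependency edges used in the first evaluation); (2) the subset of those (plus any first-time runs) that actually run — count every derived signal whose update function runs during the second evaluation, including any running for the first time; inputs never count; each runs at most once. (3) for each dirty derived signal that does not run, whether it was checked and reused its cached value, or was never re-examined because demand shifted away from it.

Initial pass — values computed on the first demand:
  d1 = add(-2, -2) = -4
  d2 = min2(-1, -2) = -2
  d3 = add(-2, -2) = -4
  d4 = max2(-4, -4) = -4

Second demand — change propagation:
  d1: re-runs because s2 -2->0; s2 -2->0; new result 0.
  d2: re-runs because s2 -2->0; new result -1.
  d3: re-runs because s2 -2->0; d2 -2->-1; new result -1.
  d4: re-runs because d1 -4->0; d3 -4->-1; new result 0.

Dirty set: d1, d2, d3, d4.
Run set: d1, d2, d3, d4 (4 run).
All dirty derived signals ended up running.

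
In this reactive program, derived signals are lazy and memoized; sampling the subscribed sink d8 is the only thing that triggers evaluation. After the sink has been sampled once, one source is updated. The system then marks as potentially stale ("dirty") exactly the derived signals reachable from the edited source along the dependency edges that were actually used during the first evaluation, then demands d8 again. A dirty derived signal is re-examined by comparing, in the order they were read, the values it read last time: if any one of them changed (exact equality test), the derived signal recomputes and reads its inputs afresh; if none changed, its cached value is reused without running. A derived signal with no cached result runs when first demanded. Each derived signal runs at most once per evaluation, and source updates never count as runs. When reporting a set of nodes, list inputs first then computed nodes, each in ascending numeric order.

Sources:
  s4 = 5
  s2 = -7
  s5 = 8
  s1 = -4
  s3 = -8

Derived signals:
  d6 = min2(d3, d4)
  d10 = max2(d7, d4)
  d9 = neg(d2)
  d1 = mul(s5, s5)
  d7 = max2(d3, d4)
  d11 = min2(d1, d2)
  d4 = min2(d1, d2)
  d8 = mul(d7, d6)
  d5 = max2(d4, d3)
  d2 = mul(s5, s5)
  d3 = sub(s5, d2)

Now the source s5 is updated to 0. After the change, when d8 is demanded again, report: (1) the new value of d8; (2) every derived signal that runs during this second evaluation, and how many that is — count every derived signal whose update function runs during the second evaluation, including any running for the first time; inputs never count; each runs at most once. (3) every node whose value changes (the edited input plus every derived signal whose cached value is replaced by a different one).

Demanding d8 again yields 0.
7 derived signals run: d1, d2, d3, d4, d6, d7, d8.
The nodes whose values change: s5, d1, d2, d3, d4, d6, d7, d8.

First demand of the output computes:
  d1 = mul(8, 8) = 64
  d2 = mul(8, 8) = 64
  d3 = sub(8, 64) = -56
  d4 = min2(64, 64) = 64
  d6 = min2(-56, 64) = -56
  d7 = max2(-56, 64) = 64
  d8 = mul(64, -56) = -3584

After the edit, cleaning proceeds:
  d1: a read changed (s5 8->0; s5 8->0) — executes, giving 0.
  d2: a read changed (s5 8->0; s5 8->0) — executes, giving 0.
  d3: a read changed (s5 8->0; d2 64->0) — executes, giving 0.
  d4: a read changed (d1 64->0; d2 64->0) — executes, giving 0.
  d6: a read changed (d3 -56->0; d4 64->0) — executes, giving 0.
  d7: a read changed (d3 -56->0; d4 64->0) — executes, giving 0.
  d8: a read changed (d7 64->0; d6 -56->0) — executes, giving 0.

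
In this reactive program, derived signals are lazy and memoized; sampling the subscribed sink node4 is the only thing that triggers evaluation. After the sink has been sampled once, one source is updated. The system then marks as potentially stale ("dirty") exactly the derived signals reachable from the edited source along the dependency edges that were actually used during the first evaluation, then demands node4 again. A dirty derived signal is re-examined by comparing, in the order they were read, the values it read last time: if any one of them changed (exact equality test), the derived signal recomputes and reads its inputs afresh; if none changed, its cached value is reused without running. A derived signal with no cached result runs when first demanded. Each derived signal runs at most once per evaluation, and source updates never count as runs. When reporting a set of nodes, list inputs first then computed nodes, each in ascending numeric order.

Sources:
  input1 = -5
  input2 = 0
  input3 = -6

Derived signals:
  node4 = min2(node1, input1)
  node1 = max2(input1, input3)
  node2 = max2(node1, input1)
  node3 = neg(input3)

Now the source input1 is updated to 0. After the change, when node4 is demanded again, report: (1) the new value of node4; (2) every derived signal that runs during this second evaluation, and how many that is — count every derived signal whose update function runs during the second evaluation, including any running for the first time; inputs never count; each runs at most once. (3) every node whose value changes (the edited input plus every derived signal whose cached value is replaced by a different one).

First demand of the output computes:
  node1 = max2(-5, -6) = -5
  node4 = min2(-5, -5) = -5

After the edit, cleaning proceeds:
  node1: a read changed (input1 -5->0) — executes, giving 0.
  node4: a read changed (node1 -5->0; input1 -5->0) — executes, giving 0.

Demanding node4 again yields 0.
2 derived signals run: node1, node4.
The nodes whose values change: input1, node1, node4.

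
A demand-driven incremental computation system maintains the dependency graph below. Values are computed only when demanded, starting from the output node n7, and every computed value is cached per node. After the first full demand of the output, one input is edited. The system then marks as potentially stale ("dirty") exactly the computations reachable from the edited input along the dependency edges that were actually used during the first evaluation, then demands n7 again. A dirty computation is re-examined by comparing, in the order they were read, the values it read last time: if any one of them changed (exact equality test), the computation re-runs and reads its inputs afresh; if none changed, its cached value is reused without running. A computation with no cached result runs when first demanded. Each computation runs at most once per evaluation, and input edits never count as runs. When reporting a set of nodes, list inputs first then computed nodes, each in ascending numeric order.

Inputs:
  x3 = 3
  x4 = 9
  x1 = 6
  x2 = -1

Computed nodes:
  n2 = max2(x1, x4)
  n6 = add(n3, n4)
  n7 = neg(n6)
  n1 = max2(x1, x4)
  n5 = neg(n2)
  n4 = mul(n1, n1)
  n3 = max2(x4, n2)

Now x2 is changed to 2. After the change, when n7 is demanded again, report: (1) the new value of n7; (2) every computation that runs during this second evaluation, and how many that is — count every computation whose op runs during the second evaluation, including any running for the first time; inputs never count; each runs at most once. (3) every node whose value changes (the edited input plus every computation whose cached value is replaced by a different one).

New value of n7: -90.
Computations that run: none — 0 in total.
Values that change: x2.
Key observation: x2 is never demanded by the output, so the edit triggers no recomputation at all.

First evaluation (everything demanded from the output):
  n1 = max2(6, 9) = 9
  n2 = max2(6, 9) = 9
  n3 = max2(9, 9) = 9
  n4 = mul(9, 9) = 81
  n6 = add(9, 81) = 90
  n7 = neg(90) = -90

Propagation after the edit:
  x2 feeds no computation that the output demands — nothing is marked dirty and nothing runs.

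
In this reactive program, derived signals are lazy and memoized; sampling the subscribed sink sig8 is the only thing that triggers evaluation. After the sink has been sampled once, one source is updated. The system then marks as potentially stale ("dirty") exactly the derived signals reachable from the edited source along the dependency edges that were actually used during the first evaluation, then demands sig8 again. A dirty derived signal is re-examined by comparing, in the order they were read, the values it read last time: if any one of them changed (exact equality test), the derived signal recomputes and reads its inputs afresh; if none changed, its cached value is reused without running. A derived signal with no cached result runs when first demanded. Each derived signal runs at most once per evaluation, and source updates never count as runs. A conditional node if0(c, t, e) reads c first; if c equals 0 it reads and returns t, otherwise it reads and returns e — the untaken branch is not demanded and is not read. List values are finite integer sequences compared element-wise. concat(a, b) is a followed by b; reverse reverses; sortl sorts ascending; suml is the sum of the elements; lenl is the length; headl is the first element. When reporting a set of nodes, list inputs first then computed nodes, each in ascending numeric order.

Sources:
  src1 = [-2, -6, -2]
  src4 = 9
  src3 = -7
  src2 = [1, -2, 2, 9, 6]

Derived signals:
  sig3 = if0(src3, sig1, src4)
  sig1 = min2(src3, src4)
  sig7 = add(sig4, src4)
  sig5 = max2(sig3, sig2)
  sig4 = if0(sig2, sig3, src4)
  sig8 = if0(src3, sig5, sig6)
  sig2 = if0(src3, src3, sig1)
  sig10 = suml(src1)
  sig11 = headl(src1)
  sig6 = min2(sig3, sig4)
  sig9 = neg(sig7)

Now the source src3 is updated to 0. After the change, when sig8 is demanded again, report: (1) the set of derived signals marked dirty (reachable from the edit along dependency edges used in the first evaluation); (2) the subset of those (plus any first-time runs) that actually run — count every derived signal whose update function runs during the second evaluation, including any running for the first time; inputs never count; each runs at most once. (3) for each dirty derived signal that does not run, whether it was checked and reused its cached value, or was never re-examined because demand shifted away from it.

The edit dirties: sig1, sig2, sig3, sig4, sig6, sig8.
5 derived signals run: sig1, sig2, sig3, sig5, sig8.
Unvisited dirty nodes (no longer demanded): sig4, sig6.
Note the branch switch — demand abandons sig4, sig6, which are never re-examined.

First demand of the output computes:
  sig1 = min2(-7, 9) = -7
  sig2 = if0(src3=-7 -> else branch sig1) = -7
  sig3 = if0(src3=-7 -> else branch src4) = 9
  sig4 = if0(sig2=-7 -> else branch src4) = 9
  sig6 = min2(9, 9) = 9
  sig8 = if0(src3=-7 -> else branch sig6) = 9

After the edit, cleaning proceeds:
  sig1: a read changed (src3 -7->0) — executes, giving 0.
  sig2: a read changed (src3 -7->0; sig1 -7->0) — executes, giving 0.
  sig3: a read changed (src3 -7->0) — executes, giving 0.
  sig4: stays stale; no demand reaches it after the flip.
  sig5: had never run; runs now, result 0.
  sig6: stays stale; no demand reaches it after the flip.
  sig8: a read changed (src3 -7->0) — executes, giving 0.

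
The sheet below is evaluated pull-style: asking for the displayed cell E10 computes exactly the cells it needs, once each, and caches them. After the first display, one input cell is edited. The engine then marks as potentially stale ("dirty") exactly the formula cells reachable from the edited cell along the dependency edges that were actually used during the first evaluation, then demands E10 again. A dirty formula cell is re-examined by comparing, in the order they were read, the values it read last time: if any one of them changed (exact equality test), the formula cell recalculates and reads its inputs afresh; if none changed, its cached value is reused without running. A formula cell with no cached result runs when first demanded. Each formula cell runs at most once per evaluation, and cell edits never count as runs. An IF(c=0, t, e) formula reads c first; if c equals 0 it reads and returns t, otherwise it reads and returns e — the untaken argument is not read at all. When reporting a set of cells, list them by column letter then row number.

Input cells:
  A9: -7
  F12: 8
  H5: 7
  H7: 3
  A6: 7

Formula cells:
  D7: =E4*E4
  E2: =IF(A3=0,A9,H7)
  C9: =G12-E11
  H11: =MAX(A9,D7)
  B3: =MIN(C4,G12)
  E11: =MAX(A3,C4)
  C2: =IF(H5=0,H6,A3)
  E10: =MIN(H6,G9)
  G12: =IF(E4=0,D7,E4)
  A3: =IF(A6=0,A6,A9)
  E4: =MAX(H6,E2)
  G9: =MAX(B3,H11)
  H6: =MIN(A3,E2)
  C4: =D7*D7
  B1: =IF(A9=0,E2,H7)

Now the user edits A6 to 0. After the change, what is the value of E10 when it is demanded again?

Demanding E10 again yields -7.

First demand of the output computes:
  A3 = IF(A6=0: A6=7 -> else branch A9) = -7
  E2 = IF(A3=0: A3=-7 -> else branch H7) = 3
  H6 = MIN(-7, 3) = -7
  E4 = MAX(-7, 3) = 3
  D7 = 3 * 3 = 9
  C4 = 9 * 9 = 81
  G12 = IF(E4=0: E4=3 -> else branch E4) = 3
  B3 = MIN(81, 3) = 3
  H11 = MAX(-7, 9) = 9
  G9 = MAX(3, 9) = 9
  E10 = MIN(-7, 9) = -7

After the edit, cleaning proceeds:
  A3: a read changed (A6 7->0) — executes, giving 0.
  E2: a read changed (A3 -7->0) — executes, giving -7.
  H6: a read changed (A3 -7->0; E2 3->-7) — executes, giving -7 — identical to its old value.
  E4: a read changed (E2 3->-7) — executes, giving -7.
  D7: a read changed (E4 3->-7; E4 3->-7) — executes, giving 49.
  C4: a read changed (D7 9->49; D7 9->49) — executes, giving 2401.
  G12: a read changed (E4 3->-7; E4 3->-7) — executes, giving -7.
  B3: a read changed (C4 81->2401; G12 3->-7) — executes, giving -7.
  H11: a read changed (D7 9->49) — executes, giving 49.
  G9: a read changed (B3 3->-7; H11 9->49) — executes, giving 49.
  E10: a read changed (G9 9->49) — executes, giving -7 — identical to its old value.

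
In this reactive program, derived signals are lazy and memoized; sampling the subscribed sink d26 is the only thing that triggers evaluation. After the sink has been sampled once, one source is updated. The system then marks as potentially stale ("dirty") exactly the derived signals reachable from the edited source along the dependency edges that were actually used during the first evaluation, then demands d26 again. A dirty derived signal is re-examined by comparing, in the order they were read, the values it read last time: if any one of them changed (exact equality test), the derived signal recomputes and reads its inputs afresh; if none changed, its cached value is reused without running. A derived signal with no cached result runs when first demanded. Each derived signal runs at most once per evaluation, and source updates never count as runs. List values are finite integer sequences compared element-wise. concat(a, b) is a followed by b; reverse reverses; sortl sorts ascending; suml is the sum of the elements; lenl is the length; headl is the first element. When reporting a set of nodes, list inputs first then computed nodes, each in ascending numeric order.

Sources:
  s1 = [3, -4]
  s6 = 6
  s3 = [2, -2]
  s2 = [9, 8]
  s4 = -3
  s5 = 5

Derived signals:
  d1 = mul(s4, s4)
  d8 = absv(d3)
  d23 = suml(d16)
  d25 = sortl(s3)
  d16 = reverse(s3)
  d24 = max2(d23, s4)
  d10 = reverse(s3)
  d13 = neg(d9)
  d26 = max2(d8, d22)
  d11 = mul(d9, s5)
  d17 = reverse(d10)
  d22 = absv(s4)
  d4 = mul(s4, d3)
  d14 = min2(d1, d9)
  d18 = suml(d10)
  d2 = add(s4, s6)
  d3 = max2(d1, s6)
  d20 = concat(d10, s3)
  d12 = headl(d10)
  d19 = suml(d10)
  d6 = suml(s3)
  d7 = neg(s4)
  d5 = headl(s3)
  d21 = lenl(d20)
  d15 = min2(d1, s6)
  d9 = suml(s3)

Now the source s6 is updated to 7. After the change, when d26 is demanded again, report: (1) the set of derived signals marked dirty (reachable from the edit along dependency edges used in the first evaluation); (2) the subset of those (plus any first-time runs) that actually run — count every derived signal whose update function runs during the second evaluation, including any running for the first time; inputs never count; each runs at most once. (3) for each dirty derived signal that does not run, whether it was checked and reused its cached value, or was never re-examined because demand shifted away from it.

The edit dirties: d3, d8, d26.
1 derived signals run: d3.
Cache hits after checking: d8, d26.
Note the absorption at d3: it re-runs yet its value is the same, leaving the output's value untouched.

First demand of the output computes:
  d1 = mul(-3, -3) = 9
  d3 = max2(9, 6) = 9
  d8 = absv(9) = 9
  d22 = absv(-3) = 3
  d26 = max2(9, 3) = 9

After the edit, cleaning proceeds:
  d3: a read changed (s6 6->7) — executes, giving 9 — identical to its old value.
  d8: dirty, but its reads are unchanged (d3 unchanged); cached 9 stands.
  d26: dirty, but its reads are unchanged (d8 unchanged, d22 unchanged); cached 9 stands.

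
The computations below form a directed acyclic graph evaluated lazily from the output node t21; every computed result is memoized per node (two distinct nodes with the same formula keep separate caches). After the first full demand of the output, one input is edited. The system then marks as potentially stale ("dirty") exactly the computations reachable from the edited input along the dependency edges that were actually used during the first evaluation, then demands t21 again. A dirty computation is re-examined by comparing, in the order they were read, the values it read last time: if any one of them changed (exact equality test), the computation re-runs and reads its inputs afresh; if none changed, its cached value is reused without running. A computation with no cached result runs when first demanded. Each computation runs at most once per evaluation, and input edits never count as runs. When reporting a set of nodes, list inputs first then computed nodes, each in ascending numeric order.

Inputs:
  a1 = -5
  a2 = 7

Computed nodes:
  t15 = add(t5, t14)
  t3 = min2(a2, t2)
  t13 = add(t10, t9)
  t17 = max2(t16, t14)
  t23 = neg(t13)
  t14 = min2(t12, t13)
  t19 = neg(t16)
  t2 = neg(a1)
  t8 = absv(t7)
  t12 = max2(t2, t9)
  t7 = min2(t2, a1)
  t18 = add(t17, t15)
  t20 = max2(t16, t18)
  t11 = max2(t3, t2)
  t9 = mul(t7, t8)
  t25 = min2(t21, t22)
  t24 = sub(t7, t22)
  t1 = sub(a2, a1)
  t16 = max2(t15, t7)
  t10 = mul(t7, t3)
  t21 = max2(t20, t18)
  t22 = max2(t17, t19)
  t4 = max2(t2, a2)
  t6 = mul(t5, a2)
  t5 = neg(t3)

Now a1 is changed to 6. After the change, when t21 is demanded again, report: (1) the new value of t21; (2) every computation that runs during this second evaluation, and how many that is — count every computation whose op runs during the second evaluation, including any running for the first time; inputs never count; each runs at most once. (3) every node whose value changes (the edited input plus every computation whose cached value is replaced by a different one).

First demand of the output computes:
  t2 = neg(-5) = 5
  t3 = min2(7, 5) = 5
  t5 = neg(5) = -5
  t7 = min2(5, -5) = -5
  t8 = absv(-5) = 5
  t9 = mul(-5, 5) = -25
  t10 = mul(-5, 5) = -25
  t12 = max2(5, -25) = 5
  t13 = add(-25, -25) = -50
  t14 = min2(5, -50) = -50
  t15 = add(-5, -50) = -55
  t16 = max2(-55, -5) = -5
  t17 = max2(-5, -50) = -5
  t18 = add(-5, -55) = -60
  t20 = max2(-5, -60) = -5
  t21 = max2(-5, -60) = -5

After the edit, cleaning proceeds:
  t2: a read changed (a1 -5->6) — executes, giving -6.
  t3: a read changed (t2 5->-6) — executes, giving -6.
  t5: a read changed (t3 5->-6) — executes, giving 6.
  t7: a read changed (t2 5->-6; a1 -5->6) — executes, giving -6.
  t8: a read changed (t7 -5->-6) — executes, giving 6.
  t9: a read changed (t7 -5->-6; t8 5->6) — executes, giving -36.
  t10: a read changed (t7 -5->-6; t3 5->-6) — executes, giving 36.
  t12: a read changed (t2 5->-6; t9 -25->-36) — executes, giving -6.
  t13: a read changed (t10 -25->36; t9 -25->-36) — executes, giving 0.
  t14: a read changed (t12 5->-6; t13 -50->0) — executes, giving -6.
  t15: a read changed (t5 -5->6; t14 -50->-6) — executes, giving 0.
  t16: a read changed (t15 -55->0; t7 -5->-6) — executes, giving 0.
  t17: a read changed (t16 -5->0; t14 -50->-6) — executes, giving 0.
  t18: a read changed (t17 -5->0; t15 -55->0) — executes, giving 0.
  t20: a read changed (t16 -5->0; t18 -60->0) — executes, giving 0.
  t21: a read changed (t20 -5->0; t18 -60->0) — executes, giving 0.

Demanding t21 again yields 0.
16 computations run: t2, t3, t5, t7, t8, t9, t10, t12, t13, t14, t15, t16, t17, t18, t20, t21.
The nodes whose values change: a1, t2, t3, t5, t7, t8, t9, t10, t12, t13, t14, t15, t16, t17, t18, t20, t21.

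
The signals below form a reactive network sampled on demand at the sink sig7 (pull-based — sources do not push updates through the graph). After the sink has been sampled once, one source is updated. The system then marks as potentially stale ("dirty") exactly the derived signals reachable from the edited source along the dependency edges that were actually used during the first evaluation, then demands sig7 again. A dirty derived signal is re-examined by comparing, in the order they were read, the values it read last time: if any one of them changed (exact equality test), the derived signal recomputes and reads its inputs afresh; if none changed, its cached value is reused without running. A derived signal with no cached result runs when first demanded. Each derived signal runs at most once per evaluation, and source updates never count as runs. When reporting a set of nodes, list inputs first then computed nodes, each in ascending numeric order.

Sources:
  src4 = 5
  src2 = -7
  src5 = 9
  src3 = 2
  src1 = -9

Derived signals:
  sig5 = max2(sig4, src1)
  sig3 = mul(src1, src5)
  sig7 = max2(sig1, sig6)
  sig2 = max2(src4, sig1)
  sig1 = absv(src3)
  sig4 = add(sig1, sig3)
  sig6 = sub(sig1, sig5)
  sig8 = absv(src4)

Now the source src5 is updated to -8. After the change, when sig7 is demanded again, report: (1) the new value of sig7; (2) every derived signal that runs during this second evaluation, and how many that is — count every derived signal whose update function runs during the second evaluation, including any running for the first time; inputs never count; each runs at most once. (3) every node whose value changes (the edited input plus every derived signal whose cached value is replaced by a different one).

sig7 now evaluates to 2.
Run set: sig3, sig4, sig5, sig6, sig7 (5 run).
Changed values: src5, sig3, sig4, sig5, sig6, sig7.

Initial pass — values computed on the first demand:
  sig1 = absv(2) = 2
  sig3 = mul(-9, 9) = -81
  sig4 = add(2, -81) = -79
  sig5 = max2(-79, -9) = -9
  sig6 = sub(2, -9) = 11
  sig7 = max2(2, 11) = 11

Second demand — change propagation:
  sig3: re-runs because src5 9->-8; new result 72.
  sig4: re-runs because sig3 -81->72; new result 74.
  sig5: re-runs because sig4 -79->74; new result 74.
  sig6: re-runs because sig5 -9->74; new result -72.
  sig7: re-runs because sig6 11->-72; new result 2.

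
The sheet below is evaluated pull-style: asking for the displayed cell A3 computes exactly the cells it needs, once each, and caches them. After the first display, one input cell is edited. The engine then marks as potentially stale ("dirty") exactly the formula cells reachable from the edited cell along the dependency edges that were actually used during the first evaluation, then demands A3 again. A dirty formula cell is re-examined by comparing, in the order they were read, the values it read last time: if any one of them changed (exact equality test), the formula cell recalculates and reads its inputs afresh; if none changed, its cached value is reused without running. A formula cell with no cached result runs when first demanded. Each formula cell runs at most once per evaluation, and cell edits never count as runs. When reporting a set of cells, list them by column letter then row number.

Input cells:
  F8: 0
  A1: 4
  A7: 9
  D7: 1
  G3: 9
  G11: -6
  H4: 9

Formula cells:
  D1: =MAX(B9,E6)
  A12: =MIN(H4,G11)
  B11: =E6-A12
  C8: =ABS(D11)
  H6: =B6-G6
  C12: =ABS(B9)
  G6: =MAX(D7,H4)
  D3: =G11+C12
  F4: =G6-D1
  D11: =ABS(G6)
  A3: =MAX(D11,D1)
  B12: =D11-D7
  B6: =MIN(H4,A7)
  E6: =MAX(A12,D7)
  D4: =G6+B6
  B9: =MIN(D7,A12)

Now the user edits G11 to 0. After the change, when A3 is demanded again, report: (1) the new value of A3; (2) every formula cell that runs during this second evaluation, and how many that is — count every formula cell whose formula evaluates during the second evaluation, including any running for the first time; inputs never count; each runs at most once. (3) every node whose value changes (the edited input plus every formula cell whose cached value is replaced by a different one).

Demanding A3 again yields 9.
4 formula cells run: A12, B9, D1, E6.
The nodes whose values change: A12, B9, G11.
Note where the cutoff bites: A3 is checked, finds nothing changed, and keeps its cache.

First demand of the output computes:
  A12 = MIN(9, -6) = -6
  B9 = MIN(1, -6) = -6
  E6 = MAX(-6, 1) = 1
  D1 = MAX(-6, 1) = 1
  G6 = MAX(1, 9) = 9
  D11 = ABS(9) = 9
  A3 = MAX(9, 1) = 9

After the edit, cleaning proceeds:
  A12: a read changed (G11 -6->0) — executes, giving 0.
  B9: a read changed (A12 -6->0) — executes, giving 0.
  E6: a read changed (A12 -6->0) — executes, giving 1 — identical to its old value.
  D1: a read changed (B9 -6->0) — executes, giving 1 — identical to its old value.
  A3: dirty, but its reads are unchanged (D11 unchanged, D1 unchanged); cached 9 stands.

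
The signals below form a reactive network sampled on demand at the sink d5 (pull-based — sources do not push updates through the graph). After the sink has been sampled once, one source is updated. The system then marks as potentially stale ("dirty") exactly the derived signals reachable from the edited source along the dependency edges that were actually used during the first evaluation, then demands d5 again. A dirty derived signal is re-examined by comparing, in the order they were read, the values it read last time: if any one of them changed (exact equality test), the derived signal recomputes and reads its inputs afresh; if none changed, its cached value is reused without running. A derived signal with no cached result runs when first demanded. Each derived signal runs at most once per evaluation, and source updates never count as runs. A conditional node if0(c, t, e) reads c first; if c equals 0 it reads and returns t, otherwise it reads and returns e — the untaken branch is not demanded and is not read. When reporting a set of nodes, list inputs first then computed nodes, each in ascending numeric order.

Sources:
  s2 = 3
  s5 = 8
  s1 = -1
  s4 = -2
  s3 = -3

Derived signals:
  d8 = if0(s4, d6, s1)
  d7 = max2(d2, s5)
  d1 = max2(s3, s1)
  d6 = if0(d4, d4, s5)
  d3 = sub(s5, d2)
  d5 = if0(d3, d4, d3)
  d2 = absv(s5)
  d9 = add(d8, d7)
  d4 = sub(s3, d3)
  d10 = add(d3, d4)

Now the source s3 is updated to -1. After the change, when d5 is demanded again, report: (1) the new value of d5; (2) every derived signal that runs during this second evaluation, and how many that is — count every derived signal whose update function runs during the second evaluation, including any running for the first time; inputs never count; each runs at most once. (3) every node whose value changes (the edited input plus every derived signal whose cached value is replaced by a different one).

d5 now evaluates to -1.
Run set: d4, d5 (2 run).
Changed values: s3, d4, d5.

Initial pass — values computed on the first demand:
  d2 = absv(8) = 8
  d3 = sub(8, 8) = 0
  d4 = sub(-3, 0) = -3
  d5 = if0(d3=0 -> then branch d4) = -3

Second demand — change propagation:
  d4: re-runs because s3 -3->-1; new result -1.
  d5: re-runs because d4 -3->-1; new result -1.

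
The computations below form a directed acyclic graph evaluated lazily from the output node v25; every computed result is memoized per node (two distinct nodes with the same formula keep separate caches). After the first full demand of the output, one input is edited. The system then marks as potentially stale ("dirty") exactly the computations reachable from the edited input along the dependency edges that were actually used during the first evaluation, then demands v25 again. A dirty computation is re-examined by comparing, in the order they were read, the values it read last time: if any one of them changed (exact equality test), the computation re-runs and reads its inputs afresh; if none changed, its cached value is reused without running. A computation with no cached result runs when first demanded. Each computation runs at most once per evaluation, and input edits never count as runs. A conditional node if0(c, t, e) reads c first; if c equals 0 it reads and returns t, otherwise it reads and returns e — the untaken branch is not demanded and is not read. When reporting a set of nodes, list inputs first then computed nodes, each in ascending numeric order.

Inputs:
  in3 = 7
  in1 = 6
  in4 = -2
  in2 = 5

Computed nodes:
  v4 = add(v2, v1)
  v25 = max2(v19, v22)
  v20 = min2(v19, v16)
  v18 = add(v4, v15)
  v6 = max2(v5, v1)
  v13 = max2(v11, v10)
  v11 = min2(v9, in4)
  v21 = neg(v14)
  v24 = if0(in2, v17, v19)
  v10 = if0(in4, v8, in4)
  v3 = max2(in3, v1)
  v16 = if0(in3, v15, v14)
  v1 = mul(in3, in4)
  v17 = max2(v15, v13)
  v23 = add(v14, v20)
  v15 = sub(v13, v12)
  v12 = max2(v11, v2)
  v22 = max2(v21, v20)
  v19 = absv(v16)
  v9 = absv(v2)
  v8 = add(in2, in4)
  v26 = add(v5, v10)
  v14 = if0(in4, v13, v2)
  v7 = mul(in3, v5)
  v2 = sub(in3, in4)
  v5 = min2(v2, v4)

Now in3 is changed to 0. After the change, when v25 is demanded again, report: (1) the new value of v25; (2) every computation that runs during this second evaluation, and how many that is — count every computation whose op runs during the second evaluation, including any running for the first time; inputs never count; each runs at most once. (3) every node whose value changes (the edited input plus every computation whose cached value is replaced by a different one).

Demanding v25 again yields 4.
14 computations run: v2, v9, v10, v11, v12, v13, v14, v15, v16, v19, v20, v21, v22, v25.
The nodes whose values change: in3, v2, v14, v16, v19, v20, v21, v22, v25.
Note the branch switch — v9, v10, v11, v12, v13, v15 had no cache and run now for the first time.

First demand of the output computes:
  v2 = sub(7, -2) = 9
  v14 = if0(in4=-2 -> else branch v2) = 9
  v16 = if0(in3=7 -> else branch v14) = 9
  v19 = absv(9) = 9
  v20 = min2(9, 9) = 9
  v21 = neg(9) = -9
  v22 = max2(-9, 9) = 9
  v25 = max2(9, 9) = 9

After the edit, cleaning proceeds:
  v2: a read changed (in3 7->0) — executes, giving 2.
  v9: had never run; runs now, result 2.
  v10: had never run; runs now, result -2.
  v11: had never run; runs now, result -2.
  v12: had never run; runs now, result 2.
  v13: had never run; runs now, result -2.
  v14: a read changed (v2 9->2) — executes, giving 2.
  v15: had never run; runs now, result -4.
  v16: a read changed (in3 7->0; v14 9->2) — executes, giving -4.
  v19: a read changed (v16 9->-4) — executes, giving 4.
  v20: a read changed (v19 9->4; v16 9->-4) — executes, giving -4.
  v21: a read changed (v14 9->2) — executes, giving -2.
  v22: a read changed (v21 -9->-2; v20 9->-4) — executes, giving -2.
  v25: a read changed (v19 9->4; v22 9->-2) — executes, giving 4.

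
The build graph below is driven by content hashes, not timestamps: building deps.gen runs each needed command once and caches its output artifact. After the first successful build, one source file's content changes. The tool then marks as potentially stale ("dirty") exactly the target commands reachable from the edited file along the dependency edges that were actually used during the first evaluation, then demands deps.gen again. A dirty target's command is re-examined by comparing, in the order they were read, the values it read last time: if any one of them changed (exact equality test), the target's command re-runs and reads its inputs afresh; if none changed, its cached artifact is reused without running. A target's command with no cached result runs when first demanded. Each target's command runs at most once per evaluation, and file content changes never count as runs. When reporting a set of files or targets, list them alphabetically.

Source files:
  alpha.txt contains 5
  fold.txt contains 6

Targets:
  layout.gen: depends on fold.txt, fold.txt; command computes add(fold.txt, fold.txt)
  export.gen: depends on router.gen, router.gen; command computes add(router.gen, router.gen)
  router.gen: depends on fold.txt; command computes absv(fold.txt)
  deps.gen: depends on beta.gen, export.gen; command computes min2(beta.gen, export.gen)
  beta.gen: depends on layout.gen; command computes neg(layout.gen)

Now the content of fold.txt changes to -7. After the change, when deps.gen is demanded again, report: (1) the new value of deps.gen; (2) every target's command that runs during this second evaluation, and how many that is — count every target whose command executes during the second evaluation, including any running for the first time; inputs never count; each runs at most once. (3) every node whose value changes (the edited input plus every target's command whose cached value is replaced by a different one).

Initial pass — values computed on the first demand:
  layout.gen = add(6, 6) = 12
  beta.gen = neg(12) = -12
  router.gen = absv(6) = 6
  export.gen = add(6, 6) = 12
  deps.gen = min2(-12, 12) = -12

Second demand — change propagation:
  layout.gen: re-runs because fold.txt 6->-7; fold.txt 6->-7; new result -14.
  beta.gen: re-runs because layout.gen 12->-14; new result 14.
  router.gen: re-runs because fold.txt 6->-7; new result 7.
  export.gen: re-runs because router.gen 6->7; router.gen 6->7; new result 14.
  deps.gen: re-runs because beta.gen -12->14; export.gen 12->14; new result 14.

deps.gen now evaluates to 14.
Run set: beta.gen, deps.gen, export.gen, layout.gen, router.gen (5 run).
Changed values: beta.gen, deps.gen, export.gen, fold.txt, layout.gen, router.gen.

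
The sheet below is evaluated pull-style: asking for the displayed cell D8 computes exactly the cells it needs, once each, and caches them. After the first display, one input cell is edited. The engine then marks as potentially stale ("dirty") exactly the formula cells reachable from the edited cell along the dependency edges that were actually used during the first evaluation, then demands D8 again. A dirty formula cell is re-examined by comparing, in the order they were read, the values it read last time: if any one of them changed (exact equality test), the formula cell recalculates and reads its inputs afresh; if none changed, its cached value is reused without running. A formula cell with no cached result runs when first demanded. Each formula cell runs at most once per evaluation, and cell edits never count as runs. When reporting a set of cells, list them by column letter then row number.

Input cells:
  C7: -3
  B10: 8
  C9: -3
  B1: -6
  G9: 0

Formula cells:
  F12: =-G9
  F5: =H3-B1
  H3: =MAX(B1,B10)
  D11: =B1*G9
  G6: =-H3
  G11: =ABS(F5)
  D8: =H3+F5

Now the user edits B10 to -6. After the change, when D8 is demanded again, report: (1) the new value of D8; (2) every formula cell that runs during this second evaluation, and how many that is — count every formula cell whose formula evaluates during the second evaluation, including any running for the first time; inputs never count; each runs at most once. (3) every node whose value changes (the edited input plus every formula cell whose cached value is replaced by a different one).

Demanding D8 again yields -6.
3 formula cells run: D8, F5, H3.
The nodes whose values change: B10, D8, F5, H3.

First demand of the output computes:
  H3 = MAX(-6, 8) = 8
  F5 = 8 - -6 = 14
  D8 = 8 + 14 = 22

After the edit, cleaning proceeds:
  H3: a read changed (B10 8->-6) — executes, giving -6.
  F5: a read changed (H3 8->-6) — executes, giving 0.
  D8: a read changed (H3 8->-6; F5 14->0) — executes, giving -6.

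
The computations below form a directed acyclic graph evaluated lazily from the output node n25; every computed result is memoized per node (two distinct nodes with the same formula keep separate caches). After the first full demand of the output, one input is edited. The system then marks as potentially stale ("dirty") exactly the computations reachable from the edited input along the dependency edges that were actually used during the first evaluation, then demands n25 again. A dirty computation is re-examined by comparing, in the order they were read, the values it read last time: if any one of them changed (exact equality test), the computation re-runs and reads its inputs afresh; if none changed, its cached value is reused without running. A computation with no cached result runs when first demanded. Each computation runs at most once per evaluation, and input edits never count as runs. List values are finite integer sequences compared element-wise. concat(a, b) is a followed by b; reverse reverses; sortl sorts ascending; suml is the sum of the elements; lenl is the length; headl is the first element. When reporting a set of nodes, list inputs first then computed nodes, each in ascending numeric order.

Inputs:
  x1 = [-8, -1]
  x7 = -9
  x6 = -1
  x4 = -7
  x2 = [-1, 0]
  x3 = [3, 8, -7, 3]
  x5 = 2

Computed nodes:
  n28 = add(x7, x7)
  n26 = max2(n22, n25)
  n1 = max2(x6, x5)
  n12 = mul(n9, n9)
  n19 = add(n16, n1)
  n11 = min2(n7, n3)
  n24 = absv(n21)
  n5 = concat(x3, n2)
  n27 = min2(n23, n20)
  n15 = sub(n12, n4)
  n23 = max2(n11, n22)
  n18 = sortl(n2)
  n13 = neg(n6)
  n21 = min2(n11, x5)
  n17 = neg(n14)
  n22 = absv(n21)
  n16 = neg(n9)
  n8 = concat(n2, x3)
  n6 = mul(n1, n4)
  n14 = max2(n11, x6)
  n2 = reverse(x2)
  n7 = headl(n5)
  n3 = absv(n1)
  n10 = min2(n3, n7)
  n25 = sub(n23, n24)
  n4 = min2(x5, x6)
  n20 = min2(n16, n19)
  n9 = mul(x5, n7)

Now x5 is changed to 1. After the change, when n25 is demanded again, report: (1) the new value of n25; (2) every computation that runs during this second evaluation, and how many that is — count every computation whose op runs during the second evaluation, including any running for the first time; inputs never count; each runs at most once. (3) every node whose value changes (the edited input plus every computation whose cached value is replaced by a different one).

Demanding n25 again yields 0.
8 computations run: n1, n3, n11, n21, n22, n23, n24, n25.
The nodes whose values change: x5, n1, n3, n11, n21, n22, n23, n24.

First demand of the output computes:
  n1 = max2(-1, 2) = 2
  n2 = reverse([-1, 0]) = [0, -1]
  n3 = absv(2) = 2
  n5 = concat([3, 8, -7, 3], [0, -1]) = [3, 8, -7, 3, 0, -1]
  n7 = headl([3, 8, -7, 3, 0, -1]) = 3
  n11 = min2(3, 2) = 2
  n21 = min2(2, 2) = 2
  n22 = absv(2) = 2
  n23 = max2(2, 2) = 2
  n24 = absv(2) = 2
  n25 = sub(2, 2) = 0

After the edit, cleaning proceeds:
  n1: a read changed (x5 2->1) — executes, giving 1.
  n3: a read changed (n1 2->1) — executes, giving 1.
  n11: a read changed (n3 2->1) — executes, giving 1.
  n21: a read changed (n11 2->1; x5 2->1) — executes, giving 1.
  n22: a read changed (n21 2->1) — executes, giving 1.
  n23: a read changed (n11 2->1; n22 2->1) — executes, giving 1.
  n24: a read changed (n21 2->1) — executes, giving 1.
  n25: a read changed (n23 2->1; n24 2->1) — executes, giving 0 — identical to its old value.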